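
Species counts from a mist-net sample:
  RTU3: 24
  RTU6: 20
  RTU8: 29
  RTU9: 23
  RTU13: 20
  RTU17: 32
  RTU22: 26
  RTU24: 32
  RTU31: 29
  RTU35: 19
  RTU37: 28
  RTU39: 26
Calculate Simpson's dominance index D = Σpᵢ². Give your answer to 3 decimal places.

Total N = 24+20+29+23+20+32+26+32+29+19+28+26 = 308, so the proportions are 0.07792, 0.06494, 0.09416, 0.07468, 0.06494, 0.1039, 0.08442, 0.1039, 0.09416, 0.06169, 0.09091, 0.08442 (working shown to 5 dp, full precision carried).
D = 0.07792² + 0.06494² + 0.09416² + 0.07468² + 0.06494² + 0.1039² + 0.08442² + 0.1039² + 0.09416² + 0.06169² + 0.09091² + 0.08442² = 0.00607 + 0.00422 + 0.00887 + 0.00558 + 0.00422 + 0.01079 + 0.00713 + 0.01079 + 0.00887 + 0.00381 + 0.00826 + 0.00713 = 0.08572.
To 3 decimal places, D = 0.086.

0.086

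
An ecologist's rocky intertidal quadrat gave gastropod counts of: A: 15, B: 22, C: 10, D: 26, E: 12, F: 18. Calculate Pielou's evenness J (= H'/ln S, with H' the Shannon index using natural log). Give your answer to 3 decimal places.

0.971

Total N = 15+22+10+26+12+18 = 103, so the proportions are 0.14563, 0.21359, 0.09709, 0.25243, 0.1165, 0.17476 (working shown to 5 dp, full precision carried).
H' = −Σ pᵢ ln pᵢ = −((-0.28058) + (-0.32972) + (-0.22642) + (-0.34750) + (-0.25046) + (-0.30484)) = 1.73953.
With S = 6 species, ln S = 1.79176, so J = 1.73953/1.79176 = 0.97085, i.e. 0.971 to 3 decimal places.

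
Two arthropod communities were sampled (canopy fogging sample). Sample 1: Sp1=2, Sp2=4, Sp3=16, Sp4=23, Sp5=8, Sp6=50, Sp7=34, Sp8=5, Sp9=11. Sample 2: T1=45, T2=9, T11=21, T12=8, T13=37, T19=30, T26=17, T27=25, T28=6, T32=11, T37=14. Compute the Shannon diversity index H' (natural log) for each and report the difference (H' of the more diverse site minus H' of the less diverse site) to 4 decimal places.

0.3953

Sample 1: N=153, proportions 0.013072, 0.026144, 0.104575, 0.150327, 0.052288, 0.326797, 0.222222, 0.03268, 0.071895, giving H' = 1.828044 (working shown to 6 dp, full precision carried).
Sample 2: N=223, proportions 0.201794, 0.040359, 0.09417, 0.035874, 0.165919, 0.134529, 0.076233, 0.112108, 0.026906, 0.049327, 0.06278, giving H' = 2.223333.
Difference = |1.828044 − 2.223333| = 0.395289, i.e. 0.3953 to 4 decimal places.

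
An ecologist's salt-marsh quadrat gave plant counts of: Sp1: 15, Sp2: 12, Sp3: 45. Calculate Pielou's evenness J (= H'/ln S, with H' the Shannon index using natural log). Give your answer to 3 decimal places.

0.837

Total N = 15+12+45 = 72, so the proportions are 0.20833, 0.16667, 0.625 (working shown to 5 dp, full precision carried).
H' = −Σ pᵢ ln pᵢ = −((-0.32679) + (-0.29863) + (-0.29375)) = 0.91917.
With S = 3 species, ln S = 1.09861, so J = 0.91917/1.09861 = 0.83667, i.e. 0.837 to 3 decimal places.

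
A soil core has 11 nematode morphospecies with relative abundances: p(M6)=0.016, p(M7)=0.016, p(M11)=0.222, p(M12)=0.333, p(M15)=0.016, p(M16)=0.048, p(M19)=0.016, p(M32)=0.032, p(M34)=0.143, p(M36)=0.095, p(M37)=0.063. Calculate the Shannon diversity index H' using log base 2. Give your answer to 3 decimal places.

Each pᵢ log₂ pᵢ term (working shown to 5 dp, full precision carried): 0.016×(-5.96578)=-0.09545, 0.016×(-5.96578)=-0.09545, 0.222×(-2.17137)=-0.48204, 0.333×(-1.58641)=-0.52827, 0.016×(-5.96578)=-0.09545, 0.048×(-4.38082)=-0.21028, 0.016×(-5.96578)=-0.09545, 0.032×(-4.96578)=-0.15891, 0.143×(-2.80591)=-0.40125, 0.095×(-3.39593)=-0.32261, 0.063×(-3.98850)=-0.25128.
Sum = -2.73645, so H' = 2.736.

2.736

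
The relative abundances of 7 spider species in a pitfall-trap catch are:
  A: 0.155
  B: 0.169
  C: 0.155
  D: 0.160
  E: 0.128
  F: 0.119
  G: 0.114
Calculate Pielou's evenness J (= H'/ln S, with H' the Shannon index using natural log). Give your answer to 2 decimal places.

H' = −Σ pᵢ ln pᵢ = −((-0.2890) + (-0.3005) + (-0.2890) + (-0.2932) + (-0.2631) + (-0.2533) + (-0.2476)) = 1.9356 (working shown to 4 dp, full precision carried).
With S = 7 species, ln S = 1.9459, so J = 1.9356/1.9459 = 0.9947, i.e. 0.99 to 2 decimal places.

0.99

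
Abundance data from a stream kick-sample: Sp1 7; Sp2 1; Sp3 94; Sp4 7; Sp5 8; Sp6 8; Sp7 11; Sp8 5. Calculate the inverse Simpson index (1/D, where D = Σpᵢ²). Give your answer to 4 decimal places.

Total N = 7+1+94+7+8+8+11+5 = 141, so the proportions are 0.0496454, 0.0070922, 0.6666667, 0.0496454, 0.0567376, 0.0567376, 0.0780142, 0.035461 (working shown to 7 dp, full precision carried).
D = 0.0496454² + 0.0070922² + 0.6666667² + 0.0496454² + 0.0567376² + 0.0567376² + 0.0780142² + 0.035461² = 0.0024647 + 0.0000503 + 0.4444444 + 0.0024647 + 0.0032192 + 0.0032192 + 0.0060862 + 0.0012575 = 0.4632061.
So 1/D = 2.158866, i.e. 2.1589 to 4 decimal places.

2.1589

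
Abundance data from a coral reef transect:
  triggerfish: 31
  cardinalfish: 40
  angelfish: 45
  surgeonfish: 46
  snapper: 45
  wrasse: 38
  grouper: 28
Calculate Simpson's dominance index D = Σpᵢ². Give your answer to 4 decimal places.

Total N = 31+40+45+46+45+38+28 = 273, so the proportions are 0.113553, 0.14652, 0.164835, 0.168498, 0.164835, 0.139194, 0.102564 (working shown to 6 dp, full precision carried).
D = 0.113553² + 0.14652² + 0.164835² + 0.168498² + 0.164835² + 0.139194² + 0.102564² = 0.012894 + 0.021468 + 0.027171 + 0.028392 + 0.027171 + 0.019375 + 0.010519 = 0.146990.
To 4 decimal places, D = 0.1470.

0.1470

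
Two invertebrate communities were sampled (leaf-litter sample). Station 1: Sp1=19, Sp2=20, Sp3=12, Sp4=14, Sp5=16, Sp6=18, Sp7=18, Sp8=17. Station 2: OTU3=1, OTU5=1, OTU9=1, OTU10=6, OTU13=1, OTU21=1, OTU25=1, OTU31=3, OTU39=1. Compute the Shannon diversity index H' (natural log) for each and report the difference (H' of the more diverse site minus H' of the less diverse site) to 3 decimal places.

0.173

Station 1: N=134, proportions 0.14179, 0.14925, 0.08955, 0.10448, 0.1194, 0.13433, 0.13433, 0.12687, giving H' = 2.06796 (working shown to 5 dp, full precision carried).
Station 2: N=16, proportions 0.0625, 0.0625, 0.0625, 0.375, 0.0625, 0.0625, 0.0625, 0.1875, 0.0625, giving H' = 1.89469.
Difference = |2.06796 − 1.89469| = 0.17327, i.e. 0.173 to 3 decimal places.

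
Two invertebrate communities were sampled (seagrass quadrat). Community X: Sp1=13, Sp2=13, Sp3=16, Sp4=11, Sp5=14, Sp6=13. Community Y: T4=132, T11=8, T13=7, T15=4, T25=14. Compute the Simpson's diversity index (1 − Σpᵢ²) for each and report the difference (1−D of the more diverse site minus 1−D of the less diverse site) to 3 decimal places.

Community X: N=80, proportions 0.1625, 0.1625, 0.2, 0.1375, 0.175, 0.1625, giving 1−D = 0.83125 (working shown to 5 dp, full precision carried).
Community Y: N=165, proportions 0.8, 0.04848, 0.04242, 0.02424, 0.08485, giving 1−D = 0.34806.
Difference = |0.83125 − 0.34806| = 0.48319, i.e. 0.483 to 3 decimal places.

0.483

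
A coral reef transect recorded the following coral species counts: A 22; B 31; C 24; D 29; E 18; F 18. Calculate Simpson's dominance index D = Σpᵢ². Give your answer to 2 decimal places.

Total N = 22+31+24+29+18+18 = 142, so the proportions are 0.1549, 0.2183, 0.169, 0.2042, 0.1268, 0.1268 (working shown to 4 dp, full precision carried).
D = 0.1549² + 0.2183² + 0.169² + 0.2042² + 0.1268² + 0.1268² = 0.0240 + 0.0477 + 0.0286 + 0.0417 + 0.0161 + 0.0161 = 0.1741.
To 2 decimal places, D = 0.17.

0.17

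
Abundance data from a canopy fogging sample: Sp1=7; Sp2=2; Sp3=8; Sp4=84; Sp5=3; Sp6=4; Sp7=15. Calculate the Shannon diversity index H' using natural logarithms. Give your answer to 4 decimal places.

1.1269

Total N = 7+2+8+84+3+4+15 = 123, so the proportions are 0.056911, 0.01626, 0.065041, 0.682927, 0.02439, 0.03252, 0.121951 (working shown to 6 dp, full precision carried).
Each pᵢ ln pᵢ term: 0.056911×(-2.866274)=-0.163121, 0.01626×(-4.119037)=-0.066976, 0.065041×(-2.732743)=-0.177739, 0.682927×(-0.381368)=-0.260446, 0.02439×(-3.713572)=-0.090575, 0.03252×(-3.425890)=-0.111411, 0.121951×(-2.104134)=-0.256602.
Sum = -1.126871, so H' = 1.1269.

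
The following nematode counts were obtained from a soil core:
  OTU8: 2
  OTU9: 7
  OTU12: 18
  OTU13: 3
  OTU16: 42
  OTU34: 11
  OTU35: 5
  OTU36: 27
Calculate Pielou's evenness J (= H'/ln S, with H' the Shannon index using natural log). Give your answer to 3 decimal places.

Total N = 2+7+18+3+42+11+5+27 = 115, so the proportions are 0.01739, 0.06087, 0.15652, 0.02609, 0.36522, 0.09565, 0.04348, 0.23478 (working shown to 5 dp, full precision carried).
H' = −Σ pᵢ ln pᵢ = −((-0.07047) + (-0.17038) + (-0.29028) + (-0.09512) + (-0.36787) + (-0.22450) + (-0.13633) + (-0.34022)) = 1.69516.
With S = 8 species, ln S = 2.07944, so J = 1.69516/2.07944 = 0.81520, i.e. 0.815 to 3 decimal places.

0.815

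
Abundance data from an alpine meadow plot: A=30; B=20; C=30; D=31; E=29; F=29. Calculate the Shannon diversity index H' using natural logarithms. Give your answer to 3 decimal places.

1.782

Total N = 30+20+30+31+29+29 = 169, so the proportions are 0.17751, 0.11834, 0.17751, 0.18343, 0.1716, 0.1716 (working shown to 5 dp, full precision carried).
Each pᵢ ln pᵢ term: 0.17751×(-1.72870)=-0.30687, 0.11834×(-2.13417)=-0.25256, 0.17751×(-1.72870)=-0.30687, 0.18343×(-1.69591)=-0.31108, 0.1716×(-1.76260)=-0.30246, 0.1716×(-1.76260)=-0.30246.
Sum = -1.78231, so H' = 1.782.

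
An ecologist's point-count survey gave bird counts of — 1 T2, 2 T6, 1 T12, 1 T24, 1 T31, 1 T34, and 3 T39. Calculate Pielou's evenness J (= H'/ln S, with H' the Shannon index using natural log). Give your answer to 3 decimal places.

0.943

Total N = 1+2+1+1+1+1+3 = 10, so the proportions are 0.1, 0.2, 0.1, 0.1, 0.1, 0.1, 0.3 (working shown to 5 dp, full precision carried).
H' = −Σ pᵢ ln pᵢ = −((-0.23026) + (-0.32189) + (-0.23026) + (-0.23026) + (-0.23026) + (-0.23026) + (-0.36119)) = 1.83437.
With S = 7 species, ln S = 1.94591, so J = 1.83437/1.94591 = 0.94268, i.e. 0.943 to 3 decimal places.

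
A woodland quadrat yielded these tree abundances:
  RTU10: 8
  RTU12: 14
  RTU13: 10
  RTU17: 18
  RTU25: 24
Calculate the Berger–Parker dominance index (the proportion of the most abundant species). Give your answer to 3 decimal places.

0.324

Total N = 8+14+10+18+24 = 74, so the proportions are 0.10811, 0.18919, 0.13514, 0.24324, 0.32432 (working shown to 5 dp, full precision carried).
The largest proportion is 0.32432, i.e. d = 0.324 to 3 decimal places.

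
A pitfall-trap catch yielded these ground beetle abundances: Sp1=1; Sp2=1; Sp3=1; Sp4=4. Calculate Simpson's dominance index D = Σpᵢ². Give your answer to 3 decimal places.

0.388

Total N = 1+1+1+4 = 7, so the proportions are 0.14286, 0.14286, 0.14286, 0.57143 (working shown to 5 dp, full precision carried).
D = 0.14286² + 0.14286² + 0.14286² + 0.57143² = 0.02041 + 0.02041 + 0.02041 + 0.32653 = 0.38776.
To 3 decimal places, D = 0.388.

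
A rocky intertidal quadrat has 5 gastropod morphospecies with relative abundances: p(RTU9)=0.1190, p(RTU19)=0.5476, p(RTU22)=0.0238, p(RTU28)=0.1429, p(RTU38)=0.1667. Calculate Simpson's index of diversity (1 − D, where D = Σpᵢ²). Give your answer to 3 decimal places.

D = 0.119² + 0.5476² + 0.0238² + 0.1429² + 0.1667² = 0.01416 + 0.29987 + 0.00057 + 0.02042 + 0.02779 = 0.36280 (working shown to 5 dp, full precision carried).
So 1 − D = 0.63720, i.e. 0.637 to 3 decimal places.

0.637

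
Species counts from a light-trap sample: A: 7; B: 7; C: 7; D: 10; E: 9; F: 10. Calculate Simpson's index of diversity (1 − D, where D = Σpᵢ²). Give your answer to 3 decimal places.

0.829

Total N = 7+7+7+10+9+10 = 50, so the proportions are 0.14, 0.14, 0.14, 0.2, 0.18, 0.2 (working shown to 5 dp, full precision carried).
D = 0.14² + 0.14² + 0.14² + 0.2² + 0.18² + 0.2² = 0.01960 + 0.01960 + 0.01960 + 0.04000 + 0.03240 + 0.04000 = 0.17120.
So 1 − D = 0.82880, i.e. 0.829 to 3 decimal places.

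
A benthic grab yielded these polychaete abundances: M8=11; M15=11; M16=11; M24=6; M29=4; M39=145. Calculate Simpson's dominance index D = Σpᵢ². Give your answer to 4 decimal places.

Total N = 11+11+11+6+4+145 = 188, so the proportions are 0.058511, 0.058511, 0.058511, 0.031915, 0.021277, 0.771277 (working shown to 6 dp, full precision carried).
D = 0.058511² + 0.058511² + 0.058511² + 0.031915² + 0.021277² + 0.771277² = 0.003423 + 0.003423 + 0.003423 + 0.001019 + 0.000453 + 0.594868 = 0.606609.
To 4 decimal places, D = 0.6066.

0.6066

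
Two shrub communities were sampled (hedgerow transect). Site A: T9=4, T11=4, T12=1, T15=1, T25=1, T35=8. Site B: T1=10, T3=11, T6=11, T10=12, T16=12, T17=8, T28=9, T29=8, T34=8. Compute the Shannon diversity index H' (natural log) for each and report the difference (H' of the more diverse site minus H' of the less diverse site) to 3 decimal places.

0.699

Site A: N=19, proportions 0.21053, 0.21053, 0.05263, 0.05263, 0.05263, 0.42105, giving H' = 1.48518 (working shown to 5 dp, full precision carried).
Site B: N=89, proportions 0.11236, 0.1236, 0.1236, 0.13483, 0.13483, 0.08989, 0.10112, 0.08989, 0.08989, giving H' = 2.18415.
Difference = |1.48518 − 2.18415| = 0.69897, i.e. 0.699 to 3 decimal places.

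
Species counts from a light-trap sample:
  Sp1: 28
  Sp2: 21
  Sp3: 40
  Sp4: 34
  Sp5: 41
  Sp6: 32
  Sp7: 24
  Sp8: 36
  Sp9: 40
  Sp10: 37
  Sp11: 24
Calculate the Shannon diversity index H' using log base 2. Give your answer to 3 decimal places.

3.426

Total N = 28+21+40+34+41+32+24+36+40+37+24 = 357, so the proportions are 0.07843, 0.05882, 0.11204, 0.09524, 0.11485, 0.08964, 0.06723, 0.10084, 0.11204, 0.10364, 0.06723 (working shown to 5 dp, full precision carried).
Each pᵢ log₂ pᵢ term: 0.07843×(-3.67243)=-0.28803, 0.05882×(-4.08746)=-0.24044, 0.11204×(-3.15785)=-0.35382, 0.09524×(-3.39232)=-0.32308, 0.11485×(-3.12223)=-0.35858, 0.08964×(-3.47978)=-0.31191, 0.06723×(-3.89482)=-0.26184, 0.10084×(-3.30986)=-0.33377, 0.11204×(-3.15785)=-0.35382, 0.10364×(-3.27033)=-0.33894, 0.06723×(-3.89482)=-0.26184.
Sum = -3.42606, so H' = 3.426.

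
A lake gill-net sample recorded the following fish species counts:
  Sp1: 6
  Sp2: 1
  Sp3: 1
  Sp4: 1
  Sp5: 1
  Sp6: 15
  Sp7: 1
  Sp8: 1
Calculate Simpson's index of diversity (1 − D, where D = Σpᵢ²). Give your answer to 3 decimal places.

Total N = 6+1+1+1+1+15+1+1 = 27, so the proportions are 0.22222, 0.03704, 0.03704, 0.03704, 0.03704, 0.55556, 0.03704, 0.03704 (working shown to 5 dp, full precision carried).
D = 0.22222² + 0.03704² + 0.03704² + 0.03704² + 0.03704² + 0.55556² + 0.03704² + 0.03704² = 0.04938 + 0.00137 + 0.00137 + 0.00137 + 0.00137 + 0.30864 + 0.00137 + 0.00137 = 0.36626.
So 1 − D = 0.63374, i.e. 0.634 to 3 decimal places.

0.634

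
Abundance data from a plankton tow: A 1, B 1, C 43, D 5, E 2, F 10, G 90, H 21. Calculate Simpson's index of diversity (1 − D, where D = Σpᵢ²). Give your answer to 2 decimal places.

Total N = 1+1+43+5+2+10+90+21 = 173, so the proportions are 0.0058, 0.0058, 0.2486, 0.0289, 0.0116, 0.0578, 0.5202, 0.1214 (working shown to 4 dp, full precision carried).
D = 0.0058² + 0.0058² + 0.2486² + 0.0289² + 0.0116² + 0.0578² + 0.5202² + 0.1214² = 0.0000 + 0.0000 + 0.0618 + 0.0008 + 0.0001 + 0.0033 + 0.2706 + 0.0147 = 0.3515.
So 1 − D = 0.6485, i.e. 0.65 to 2 decimal places.

0.65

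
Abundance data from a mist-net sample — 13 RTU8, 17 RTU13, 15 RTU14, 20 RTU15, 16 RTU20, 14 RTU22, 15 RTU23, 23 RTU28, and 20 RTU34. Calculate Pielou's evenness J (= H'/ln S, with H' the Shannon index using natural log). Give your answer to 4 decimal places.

0.9925

Total N = 13+17+15+20+16+14+15+23+20 = 153, so the proportions are 0.084967, 0.111111, 0.098039, 0.130719, 0.104575, 0.091503, 0.098039, 0.150327, 0.130719 (working shown to 6 dp, full precision carried).
H' = −Σ pᵢ ln pᵢ = −((-0.209486) + (-0.244136) + (-0.227685) + (-0.265975) + (-0.236115) + (-0.218819) + (-0.227685) + (-0.284861) + (-0.265975)) = 2.180736.
With S = 9 species, ln S = 2.197225, so J = 2.180736/2.197225 = 0.992496, i.e. 0.9925 to 4 decimal places.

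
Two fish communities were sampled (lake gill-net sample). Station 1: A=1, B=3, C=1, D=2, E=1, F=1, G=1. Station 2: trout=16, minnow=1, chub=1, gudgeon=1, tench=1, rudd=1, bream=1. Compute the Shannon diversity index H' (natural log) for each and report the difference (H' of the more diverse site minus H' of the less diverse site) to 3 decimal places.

Station 1: N=10, proportions 0.1, 0.3, 0.1, 0.2, 0.1, 0.1, 0.1, giving H' = 1.83437 (working shown to 5 dp, full precision carried).
Station 2: N=22, proportions 0.72727, 0.04545, 0.04545, 0.04545, 0.04545, 0.04545, 0.04545, giving H' = 1.07461.
Difference = |1.83437 − 1.07461| = 0.75976, i.e. 0.760 to 3 decimal places.

0.760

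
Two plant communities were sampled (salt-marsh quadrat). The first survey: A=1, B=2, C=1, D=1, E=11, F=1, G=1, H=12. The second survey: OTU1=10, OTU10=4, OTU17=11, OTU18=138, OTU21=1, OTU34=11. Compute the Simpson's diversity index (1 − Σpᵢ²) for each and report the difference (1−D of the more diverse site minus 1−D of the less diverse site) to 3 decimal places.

The first survey: N=30, proportions 0.033333, 0.066667, 0.033333, 0.033333, 0.366667, 0.033333, 0.033333, 0.4, giving 1−D = 0.695556 (working shown to 6 dp, full precision carried).
The second survey: N=175, proportions 0.057143, 0.022857, 0.062857, 0.788571, 0.005714, 0.062857, giving 1−D = 0.366433.
Difference = |0.695556 − 0.366433| = 0.329123, i.e. 0.329 to 3 decimal places.

0.329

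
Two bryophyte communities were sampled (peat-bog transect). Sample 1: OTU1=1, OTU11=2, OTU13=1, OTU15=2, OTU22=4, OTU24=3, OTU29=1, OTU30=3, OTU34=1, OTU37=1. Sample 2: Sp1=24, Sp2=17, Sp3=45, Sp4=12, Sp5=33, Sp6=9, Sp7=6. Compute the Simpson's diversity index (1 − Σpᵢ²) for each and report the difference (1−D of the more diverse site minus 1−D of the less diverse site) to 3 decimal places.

0.069

Sample 1: N=19, proportions 0.05263, 0.10526, 0.05263, 0.10526, 0.21053, 0.15789, 0.05263, 0.15789, 0.05263, 0.05263, giving 1−D = 0.86981 (working shown to 5 dp, full precision carried).
Sample 2: N=146, proportions 0.16438, 0.11644, 0.30822, 0.08219, 0.22603, 0.06164, 0.0411, giving 1−D = 0.80109.
Difference = |0.86981 − 0.80109| = 0.06872, i.e. 0.069 to 3 decimal places.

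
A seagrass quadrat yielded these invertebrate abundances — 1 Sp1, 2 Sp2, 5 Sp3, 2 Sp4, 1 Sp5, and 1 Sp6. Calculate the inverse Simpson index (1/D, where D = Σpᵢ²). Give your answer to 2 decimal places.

4.00

Total N = 1+2+5+2+1+1 = 12, so the proportions are 0.083333, 0.166667, 0.416667, 0.166667, 0.083333, 0.083333 (working shown to 6 dp, full precision carried).
D = 0.083333² + 0.166667² + 0.416667² + 0.166667² + 0.083333² + 0.083333² = 0.006944 + 0.027778 + 0.173611 + 0.027778 + 0.006944 + 0.006944 = 0.250000.
So 1/D = 4.0000, i.e. 4.00 to 2 decimal places.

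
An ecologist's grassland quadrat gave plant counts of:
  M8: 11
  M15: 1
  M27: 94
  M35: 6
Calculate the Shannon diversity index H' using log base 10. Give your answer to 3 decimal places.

0.249

Total N = 11+1+94+6 = 112, so the proportions are 0.09821, 0.00893, 0.83929, 0.05357 (working shown to 5 dp, full precision carried).
Each pᵢ log₁₀ pᵢ term: 0.09821×(-1.00783)=-0.09898, 0.00893×(-2.04922)=-0.01830, 0.83929×(-0.07609)=-0.06386, 0.05357×(-1.27107)=-0.06809.
Sum = -0.24923, so H' = 0.249.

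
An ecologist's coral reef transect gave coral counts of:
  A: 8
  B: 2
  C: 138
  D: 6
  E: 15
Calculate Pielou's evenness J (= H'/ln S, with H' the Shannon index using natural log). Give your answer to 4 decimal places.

0.4324

Total N = 8+2+138+6+15 = 169, so the proportions are 0.047337, 0.011834, 0.816568, 0.035503, 0.088757 (working shown to 6 dp, full precision carried).
H' = −Σ pᵢ ln pᵢ = −((-0.144400) + (-0.052506) + (-0.165473) + (-0.118514) + (-0.214957)) = 0.695851.
With S = 5 species, ln S = 1.609438, so J = 0.695851/1.609438 = 0.432356, i.e. 0.4324 to 4 decimal places.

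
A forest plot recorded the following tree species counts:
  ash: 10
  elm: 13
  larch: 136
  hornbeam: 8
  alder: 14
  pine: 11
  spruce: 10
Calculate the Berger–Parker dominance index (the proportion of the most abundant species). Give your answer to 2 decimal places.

0.67

Total N = 10+13+136+8+14+11+10 = 202, so the proportions are 0.0495, 0.0644, 0.6733, 0.0396, 0.0693, 0.0545, 0.0495 (working shown to 4 dp, full precision carried).
The largest proportion is 0.6733, i.e. d = 0.67 to 2 decimal places.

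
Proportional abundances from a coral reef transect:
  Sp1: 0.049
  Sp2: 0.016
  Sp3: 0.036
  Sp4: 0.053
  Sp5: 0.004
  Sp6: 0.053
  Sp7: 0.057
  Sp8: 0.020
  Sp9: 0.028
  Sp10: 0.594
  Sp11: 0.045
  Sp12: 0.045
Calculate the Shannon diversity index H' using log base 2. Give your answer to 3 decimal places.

2.304

Each pᵢ log₂ pᵢ term (working shown to 5 dp, full precision carried): 0.049×(-4.35107)=-0.21320, 0.016×(-5.96578)=-0.09545, 0.036×(-4.79586)=-0.17265, 0.053×(-4.23786)=-0.22461, 0.004×(-7.96578)=-0.03186, 0.053×(-4.23786)=-0.22461, 0.057×(-4.13289)=-0.23557, 0.02×(-5.64386)=-0.11288, 0.028×(-5.15843)=-0.14444, 0.594×(-0.75147)=-0.44637, 0.045×(-4.47393)=-0.20133, 0.045×(-4.47393)=-0.20133.
Sum = -2.30430, so H' = 2.304.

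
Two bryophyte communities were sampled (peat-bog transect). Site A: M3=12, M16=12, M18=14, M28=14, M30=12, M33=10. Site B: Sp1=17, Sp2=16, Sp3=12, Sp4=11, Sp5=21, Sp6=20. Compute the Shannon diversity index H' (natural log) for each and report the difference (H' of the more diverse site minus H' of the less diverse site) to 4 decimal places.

0.0208

Site A: N=74, proportions 0.1621622, 0.1621622, 0.1891892, 0.1891892, 0.1621622, 0.1351351, giving H' = 1.7854692 (working shown to 7 dp, full precision carried).
Site B: N=97, proportions 0.1752577, 0.1649485, 0.1237113, 0.1134021, 0.2164948, 0.2061856, giving H' = 1.7646966.
Difference = |1.7854692 − 1.7646966| = 0.0207726, i.e. 0.0208 to 4 decimal places.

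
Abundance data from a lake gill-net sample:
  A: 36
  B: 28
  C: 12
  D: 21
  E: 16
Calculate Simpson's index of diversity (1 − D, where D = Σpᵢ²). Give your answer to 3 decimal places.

Total N = 36+28+12+21+16 = 113, so the proportions are 0.31858, 0.24779, 0.10619, 0.18584, 0.14159 (working shown to 5 dp, full precision carried).
D = 0.31858² + 0.24779² + 0.10619² + 0.18584² + 0.14159² = 0.10150 + 0.06140 + 0.01128 + 0.03454 + 0.02005 = 0.22876.
So 1 − D = 0.77124, i.e. 0.771 to 3 decimal places.

0.771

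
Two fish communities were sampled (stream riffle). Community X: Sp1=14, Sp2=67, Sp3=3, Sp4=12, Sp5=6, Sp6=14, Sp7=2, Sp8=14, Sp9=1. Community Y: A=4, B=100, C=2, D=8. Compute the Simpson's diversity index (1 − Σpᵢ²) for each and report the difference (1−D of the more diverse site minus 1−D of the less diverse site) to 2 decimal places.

0.48

Community X: N=133, proportions 0.1053, 0.5038, 0.0226, 0.0902, 0.0451, 0.1053, 0.015, 0.1053, 0.0075, giving 1−D = 0.7020 (working shown to 4 dp, full precision carried).
Community Y: N=114, proportions 0.0351, 0.8772, 0.0175, 0.0702, giving 1−D = 0.2241.
Difference = |0.7020 − 0.2241| = 0.4779, i.e. 0.48 to 2 decimal places.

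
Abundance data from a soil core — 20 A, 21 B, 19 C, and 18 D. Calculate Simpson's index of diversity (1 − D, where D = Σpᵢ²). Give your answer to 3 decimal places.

0.749

Total N = 20+21+19+18 = 78, so the proportions are 0.25641, 0.26923, 0.24359, 0.23077 (working shown to 5 dp, full precision carried).
D = 0.25641² + 0.26923² + 0.24359² + 0.23077² = 0.06575 + 0.07249 + 0.05934 + 0.05325 = 0.25082.
So 1 − D = 0.74918, i.e. 0.749 to 3 decimal places.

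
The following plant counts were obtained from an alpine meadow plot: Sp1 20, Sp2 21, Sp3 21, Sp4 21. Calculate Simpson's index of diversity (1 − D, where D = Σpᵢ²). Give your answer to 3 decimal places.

0.750

Total N = 20+21+21+21 = 83, so the proportions are 0.24096, 0.25301, 0.25301, 0.25301 (working shown to 5 dp, full precision carried).
D = 0.24096² + 0.25301² + 0.25301² + 0.25301² = 0.05806 + 0.06402 + 0.06402 + 0.06402 = 0.25011.
So 1 − D = 0.74989, i.e. 0.750 to 3 decimal places.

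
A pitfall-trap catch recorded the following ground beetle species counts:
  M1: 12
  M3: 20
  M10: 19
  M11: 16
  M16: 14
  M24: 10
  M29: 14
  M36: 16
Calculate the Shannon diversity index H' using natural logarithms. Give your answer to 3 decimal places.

Total N = 12+20+19+16+14+10+14+16 = 121, so the proportions are 0.09917, 0.16529, 0.15702, 0.13223, 0.1157, 0.08264, 0.1157, 0.13223 (working shown to 5 dp, full precision carried).
Each pᵢ ln pᵢ term: 0.09917×(-2.31088)=-0.22918, 0.16529×(-1.80006)=-0.29753, 0.15702×(-1.85135)=-0.29071, 0.13223×(-2.02320)=-0.26753, 0.1157×(-2.15673)=-0.24954, 0.08264×(-2.49321)=-0.20605, 0.1157×(-2.15673)=-0.24954, 0.13223×(-2.02320)=-0.26753.
Sum = -2.05761, so H' = 2.058.

2.058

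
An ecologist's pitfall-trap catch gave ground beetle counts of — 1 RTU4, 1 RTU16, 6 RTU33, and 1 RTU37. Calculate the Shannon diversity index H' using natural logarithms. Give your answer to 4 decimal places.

Total N = 1+1+6+1 = 9, so the proportions are 0.111111, 0.111111, 0.666667, 0.111111 (working shown to 6 dp, full precision carried).
Each pᵢ ln pᵢ term: 0.111111×(-2.197225)=-0.244136, 0.111111×(-2.197225)=-0.244136, 0.666667×(-0.405465)=-0.270310, 0.111111×(-2.197225)=-0.244136.
Sum = -1.002718, so H' = 1.0027.

1.0027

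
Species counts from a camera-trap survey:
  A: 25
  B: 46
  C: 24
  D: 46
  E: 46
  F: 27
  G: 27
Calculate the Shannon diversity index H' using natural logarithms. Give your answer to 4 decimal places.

Total N = 25+46+24+46+46+27+27 = 241, so the proportions are 0.103734, 0.190871, 0.099585, 0.190871, 0.190871, 0.112033, 0.112033 (working shown to 6 dp, full precision carried).
Each pᵢ ln pᵢ term: 0.103734×(-2.265921)=-0.235054, 0.190871×(-1.656156)=-0.316113, 0.099585×(-2.306743)=-0.229717, 0.190871×(-1.656156)=-0.316113, 0.190871×(-1.656156)=-0.316113, 0.112033×(-2.188960)=-0.245236, 0.112033×(-2.188960)=-0.245236.
Sum = -1.903582, so H' = 1.9036.

1.9036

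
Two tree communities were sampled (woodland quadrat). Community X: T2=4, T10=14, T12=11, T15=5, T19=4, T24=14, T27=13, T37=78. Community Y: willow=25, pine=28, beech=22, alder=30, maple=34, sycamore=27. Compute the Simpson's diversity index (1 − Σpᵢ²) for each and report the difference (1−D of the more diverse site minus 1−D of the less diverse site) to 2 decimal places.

0.16

Community X: N=143, proportions 0.028, 0.0979, 0.0769, 0.035, 0.028, 0.0979, 0.0909, 0.5455, giving 1−D = 0.6663 (working shown to 4 dp, full precision carried).
Community Y: N=166, proportions 0.1506, 0.1687, 0.1325, 0.1807, 0.2048, 0.1627, giving 1−D = 0.8302.
Difference = |0.6663 − 0.8302| = 0.1639, i.e. 0.16 to 2 decimal places.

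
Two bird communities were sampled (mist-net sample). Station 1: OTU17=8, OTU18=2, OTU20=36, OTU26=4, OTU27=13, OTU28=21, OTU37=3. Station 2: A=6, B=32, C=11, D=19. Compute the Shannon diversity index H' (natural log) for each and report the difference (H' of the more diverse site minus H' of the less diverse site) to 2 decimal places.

Station 1: N=87, proportions 0.092, 0.023, 0.4138, 0.046, 0.1494, 0.2414, 0.0345, giving H' = 1.5562 (working shown to 4 dp, full precision carried).
Station 2: N=68, proportions 0.0882, 0.4706, 0.1618, 0.2794, giving H' = 1.2199.
Difference = |1.5562 − 1.2199| = 0.3363, i.e. 0.34 to 2 decimal places.

0.34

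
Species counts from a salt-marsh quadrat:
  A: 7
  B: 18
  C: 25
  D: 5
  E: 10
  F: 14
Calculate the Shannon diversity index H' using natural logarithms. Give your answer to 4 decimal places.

1.6588

Total N = 7+18+25+5+10+14 = 79, so the proportions are 0.088608, 0.227848, 0.316456, 0.063291, 0.126582, 0.177215 (working shown to 6 dp, full precision carried).
Each pᵢ ln pᵢ term: 0.088608×(-2.423538)=-0.214744, 0.227848×(-1.479076)=-0.337005, 0.316456×(-1.150572)=-0.364105, 0.063291×(-2.760010)=-0.174684, 0.126582×(-2.066863)=-0.261628, 0.177215×(-1.730391)=-0.306651.
Sum = -1.658817, so H' = 1.6588.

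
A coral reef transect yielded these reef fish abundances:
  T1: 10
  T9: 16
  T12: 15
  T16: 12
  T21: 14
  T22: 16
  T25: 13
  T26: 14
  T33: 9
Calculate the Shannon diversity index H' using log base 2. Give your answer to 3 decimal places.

3.146

Total N = 10+16+15+12+14+16+13+14+9 = 119, so the proportions are 0.08403, 0.13445, 0.12605, 0.10084, 0.11765, 0.13445, 0.10924, 0.11765, 0.07563 (working shown to 5 dp, full precision carried).
Each pᵢ log₂ pᵢ term: 0.08403×(-3.57289)=-0.30024, 0.13445×(-2.89482)=-0.38922, 0.12605×(-2.98793)=-0.37663, 0.10084×(-3.30986)=-0.33377, 0.11765×(-3.08746)=-0.36323, 0.13445×(-2.89482)=-0.38922, 0.10924×(-3.19438)=-0.34897, 0.11765×(-3.08746)=-0.36323, 0.07563×(-3.72489)=-0.28171.
Sum = -3.14622, so H' = 3.146.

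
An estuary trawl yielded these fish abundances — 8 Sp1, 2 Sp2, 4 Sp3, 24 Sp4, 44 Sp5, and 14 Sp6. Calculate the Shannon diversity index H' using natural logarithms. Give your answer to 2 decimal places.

1.41

Total N = 8+2+4+24+44+14 = 96, so the proportions are 0.0833, 0.0208, 0.0417, 0.25, 0.4583, 0.1458 (working shown to 4 dp, full precision carried).
Each pᵢ ln pᵢ term: 0.0833×(-2.4849)=-0.2071, 0.0208×(-3.8712)=-0.0807, 0.0417×(-3.1781)=-0.1324, 0.25×(-1.3863)=-0.3466, 0.4583×(-0.7802)=-0.3576, 0.1458×(-1.9253)=-0.2808.
Sum = -1.4051, so H' = 1.41.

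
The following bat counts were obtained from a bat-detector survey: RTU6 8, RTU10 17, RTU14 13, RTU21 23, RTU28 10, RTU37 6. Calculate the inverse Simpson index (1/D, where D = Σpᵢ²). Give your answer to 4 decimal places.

4.9949

Total N = 8+17+13+23+10+6 = 77, so the proportions are 0.1038961, 0.22077922, 0.16883117, 0.2987013, 0.12987013, 0.07792208 (working shown to 8 dp, full precision carried).
D = 0.1038961² + 0.22077922² + 0.16883117² + 0.2987013² + 0.12987013² + 0.07792208² = 0.01079440 + 0.04874346 + 0.02850396 + 0.08922247 + 0.01686625 + 0.00607185 = 0.20020240.
So 1/D = 4.994945, i.e. 4.9949 to 4 decimal places.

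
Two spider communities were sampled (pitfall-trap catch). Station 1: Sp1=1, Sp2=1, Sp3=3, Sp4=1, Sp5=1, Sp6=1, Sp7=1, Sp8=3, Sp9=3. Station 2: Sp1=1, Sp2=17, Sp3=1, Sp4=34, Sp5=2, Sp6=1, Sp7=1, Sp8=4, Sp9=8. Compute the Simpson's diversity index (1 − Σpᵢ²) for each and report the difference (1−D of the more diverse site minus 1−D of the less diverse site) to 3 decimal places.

0.175

Station 1: N=15, proportions 0.06667, 0.06667, 0.2, 0.06667, 0.06667, 0.06667, 0.06667, 0.2, 0.2, giving 1−D = 0.85333 (working shown to 5 dp, full precision carried).
Station 2: N=69, proportions 0.01449, 0.24638, 0.01449, 0.49275, 0.02899, 0.01449, 0.01449, 0.05797, 0.11594, giving 1−D = 0.67801.
Difference = |0.85333 − 0.67801| = 0.17532, i.e. 0.175 to 3 decimal places.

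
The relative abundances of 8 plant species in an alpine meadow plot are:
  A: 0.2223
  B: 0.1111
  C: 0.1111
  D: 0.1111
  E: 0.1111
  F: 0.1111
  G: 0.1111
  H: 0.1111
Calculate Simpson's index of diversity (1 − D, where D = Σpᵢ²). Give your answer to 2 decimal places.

D = 0.2223² + 0.1111² + 0.1111² + 0.1111² + 0.1111² + 0.1111² + 0.1111² + 0.1111² = 0.0494 + 0.0123 + 0.0123 + 0.0123 + 0.0123 + 0.0123 + 0.0123 + 0.0123 = 0.1358 (working shown to 4 dp, full precision carried).
So 1 − D = 0.8642, i.e. 0.86 to 2 decimal places.

0.86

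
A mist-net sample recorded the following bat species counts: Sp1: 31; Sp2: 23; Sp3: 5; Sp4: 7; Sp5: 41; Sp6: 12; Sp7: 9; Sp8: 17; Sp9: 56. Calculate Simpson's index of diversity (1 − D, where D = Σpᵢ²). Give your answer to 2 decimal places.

0.83

Total N = 31+23+5+7+41+12+9+17+56 = 201, so the proportions are 0.1542, 0.1144, 0.0249, 0.0348, 0.204, 0.0597, 0.0448, 0.0846, 0.2786 (working shown to 4 dp, full precision carried).
D = 0.1542² + 0.1144² + 0.0249² + 0.0348² + 0.204² + 0.0597² + 0.0448² + 0.0846² + 0.2786² = 0.0238 + 0.0131 + 0.0006 + 0.0012 + 0.0416 + 0.0036 + 0.0020 + 0.0072 + 0.0776 = 0.1707.
So 1 − D = 0.8293, i.e. 0.83 to 2 decimal places.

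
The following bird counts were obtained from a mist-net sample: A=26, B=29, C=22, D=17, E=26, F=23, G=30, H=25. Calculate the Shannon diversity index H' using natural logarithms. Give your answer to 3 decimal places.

Total N = 26+29+22+17+26+23+30+25 = 198, so the proportions are 0.13131, 0.14646, 0.11111, 0.08586, 0.13131, 0.11616, 0.15152, 0.12626 (working shown to 5 dp, full precision carried).
Each pᵢ ln pᵢ term: 0.13131×(-2.03017)=-0.26659, 0.14646×(-1.92097)=-0.28135, 0.11111×(-2.19722)=-0.24414, 0.08586×(-2.45505)=-0.21079, 0.13131×(-2.03017)=-0.26659, 0.11616×(-2.15277)=-0.25007, 0.15152×(-1.88707)=-0.28592, 0.12626×(-2.06939)=-0.26129.
Sum = -2.06673, so H' = 2.067.

2.067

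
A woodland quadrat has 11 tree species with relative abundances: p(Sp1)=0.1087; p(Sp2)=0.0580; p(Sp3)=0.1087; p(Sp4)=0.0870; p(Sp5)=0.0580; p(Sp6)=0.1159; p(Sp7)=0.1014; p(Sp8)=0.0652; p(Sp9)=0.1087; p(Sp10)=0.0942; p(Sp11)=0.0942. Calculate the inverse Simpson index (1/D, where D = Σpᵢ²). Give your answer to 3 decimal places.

10.476

D = 0.1087² + 0.058² + 0.1087² + 0.087² + 0.058² + 0.1159² + 0.1014² + 0.0652² + 0.1087² + 0.0942² + 0.0942² = 0.01181569 + 0.00336400 + 0.01181569 + 0.00756900 + 0.00336400 + 0.01343281 + 0.01028196 + 0.00425104 + 0.01181569 + 0.00887364 + 0.00887364 = 0.09545716 (working shown to 8 dp, full precision carried).
So 1/D = 10.47590, i.e. 10.476 to 3 decimal places.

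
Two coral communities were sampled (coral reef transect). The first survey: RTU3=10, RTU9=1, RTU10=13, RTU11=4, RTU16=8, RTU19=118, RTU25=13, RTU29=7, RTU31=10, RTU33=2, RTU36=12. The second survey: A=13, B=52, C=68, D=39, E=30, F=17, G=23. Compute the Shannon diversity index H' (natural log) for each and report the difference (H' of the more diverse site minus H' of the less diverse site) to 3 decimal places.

The first survey: N=198, proportions 0.050505, 0.005051, 0.065657, 0.020202, 0.040404, 0.59596, 0.065657, 0.035354, 0.050505, 0.010101, 0.060606, giving H' = 1.537315 (working shown to 6 dp, full precision carried).
The second survey: N=242, proportions 0.053719, 0.214876, 0.280992, 0.161157, 0.123967, 0.070248, 0.095041, giving H' = 1.807403.
Difference = |1.537315 − 1.807403| = 0.270088, i.e. 0.270 to 3 decimal places.

0.270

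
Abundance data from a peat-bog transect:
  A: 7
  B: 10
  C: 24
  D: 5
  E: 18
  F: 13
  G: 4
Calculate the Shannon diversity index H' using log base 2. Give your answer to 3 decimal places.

2.566

Total N = 7+10+24+5+18+13+4 = 81, so the proportions are 0.08642, 0.12346, 0.2963, 0.06173, 0.22222, 0.16049, 0.04938 (working shown to 5 dp, full precision carried).
Each pᵢ log₂ pᵢ term: 0.08642×(-3.53250)=-0.30528, 0.12346×(-3.01792)=-0.37258, 0.2963×(-1.75489)=-0.51997, 0.06173×(-4.01792)=-0.24802, 0.22222×(-2.16993)=-0.48221, 0.16049×(-2.63941)=-0.42361, 0.04938×(-4.33985)=-0.21431.
Sum = -2.56598, so H' = 2.566.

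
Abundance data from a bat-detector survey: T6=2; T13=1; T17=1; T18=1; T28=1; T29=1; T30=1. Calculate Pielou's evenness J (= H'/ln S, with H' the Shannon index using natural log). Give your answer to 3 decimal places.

Total N = 2+1+1+1+1+1+1 = 8, so the proportions are 0.25, 0.125, 0.125, 0.125, 0.125, 0.125, 0.125 (working shown to 5 dp, full precision carried).
H' = −Σ pᵢ ln pᵢ = −((-0.34657) + (-0.25993) + (-0.25993) + (-0.25993) + (-0.25993) + (-0.25993) + (-0.25993)) = 1.90615.
With S = 7 species, ln S = 1.94591, so J = 1.90615/1.94591 = 0.97957, i.e. 0.980 to 3 decimal places.

0.980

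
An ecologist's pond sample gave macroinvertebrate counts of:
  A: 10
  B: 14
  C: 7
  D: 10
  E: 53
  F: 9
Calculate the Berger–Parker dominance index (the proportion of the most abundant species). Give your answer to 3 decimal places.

0.515

Total N = 10+14+7+10+53+9 = 103, so the proportions are 0.09709, 0.13592, 0.06796, 0.09709, 0.51456, 0.08738 (working shown to 5 dp, full precision carried).
The largest proportion is 0.51456, i.e. d = 0.515 to 3 decimal places.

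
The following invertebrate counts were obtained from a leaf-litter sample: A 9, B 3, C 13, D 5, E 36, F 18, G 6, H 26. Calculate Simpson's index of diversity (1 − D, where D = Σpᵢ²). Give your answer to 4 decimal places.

0.8056

Total N = 9+3+13+5+36+18+6+26 = 116, so the proportions are 0.077586, 0.025862, 0.112069, 0.043103, 0.310345, 0.155172, 0.051724, 0.224138 (working shown to 6 dp, full precision carried).
D = 0.077586² + 0.025862² + 0.112069² + 0.043103² + 0.310345² + 0.155172² + 0.051724² + 0.224138² = 0.006020 + 0.000669 + 0.012559 + 0.001858 + 0.096314 + 0.024078 + 0.002675 + 0.050238 = 0.194411.
So 1 − D = 0.805589, i.e. 0.8056 to 4 decimal places.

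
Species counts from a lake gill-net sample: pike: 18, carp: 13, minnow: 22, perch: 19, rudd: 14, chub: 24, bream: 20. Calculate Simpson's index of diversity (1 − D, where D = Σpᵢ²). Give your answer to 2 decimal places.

Total N = 18+13+22+19+14+24+20 = 130, so the proportions are 0.1385, 0.1, 0.1692, 0.1462, 0.1077, 0.1846, 0.1538 (working shown to 4 dp, full precision carried).
D = 0.1385² + 0.1² + 0.1692² + 0.1462² + 0.1077² + 0.1846² + 0.1538² = 0.0192 + 0.0100 + 0.0286 + 0.0214 + 0.0116 + 0.0341 + 0.0237 = 0.1485.
So 1 − D = 0.8515, i.e. 0.85 to 2 decimal places.

0.85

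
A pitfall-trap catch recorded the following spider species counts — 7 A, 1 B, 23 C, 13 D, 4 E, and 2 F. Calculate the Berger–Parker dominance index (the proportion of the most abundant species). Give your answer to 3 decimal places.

0.460

Total N = 7+1+23+13+4+2 = 50, so the proportions are 0.14, 0.02, 0.46, 0.26, 0.08, 0.04 (working shown to 5 dp, full precision carried).
The largest proportion is 0.46, i.e. d = 0.460 to 3 decimal places.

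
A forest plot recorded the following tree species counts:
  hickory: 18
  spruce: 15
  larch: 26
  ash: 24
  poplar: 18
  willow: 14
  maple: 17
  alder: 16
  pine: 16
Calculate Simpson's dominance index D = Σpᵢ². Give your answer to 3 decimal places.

0.116

Total N = 18+15+26+24+18+14+17+16+16 = 164, so the proportions are 0.10976, 0.09146, 0.15854, 0.14634, 0.10976, 0.08537, 0.10366, 0.09756, 0.09756 (working shown to 5 dp, full precision carried).
D = 0.10976² + 0.09146² + 0.15854² + 0.14634² + 0.10976² + 0.08537² + 0.10366² + 0.09756² + 0.09756² = 0.01205 + 0.00837 + 0.02513 + 0.02142 + 0.01205 + 0.00729 + 0.01075 + 0.00952 + 0.00952 = 0.11608.
To 3 decimal places, D = 0.116.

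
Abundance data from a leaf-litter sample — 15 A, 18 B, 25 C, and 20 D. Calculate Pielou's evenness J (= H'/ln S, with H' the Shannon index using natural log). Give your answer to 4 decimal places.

0.9876

Total N = 15+18+25+20 = 78, so the proportions are 0.192308, 0.230769, 0.320513, 0.25641 (working shown to 6 dp, full precision carried).
H' = −Σ pᵢ ln pᵢ = −((-0.317050) + (-0.338385) + (-0.364690) + (-0.348968)) = 1.369094.
With S = 4 species, ln S = 1.386294, so J = 1.369094/1.386294 = 0.987592, i.e. 0.9876 to 4 decimal places.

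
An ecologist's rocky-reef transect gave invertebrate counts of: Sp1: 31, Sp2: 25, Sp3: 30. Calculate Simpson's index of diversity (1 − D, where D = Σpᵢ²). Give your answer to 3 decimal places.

Total N = 31+25+30 = 86, so the proportions are 0.36047, 0.2907, 0.34884 (working shown to 5 dp, full precision carried).
D = 0.36047² + 0.2907² + 0.34884² = 0.12994 + 0.08451 + 0.12169 = 0.33613.
So 1 − D = 0.66387, i.e. 0.664 to 3 decimal places.

0.664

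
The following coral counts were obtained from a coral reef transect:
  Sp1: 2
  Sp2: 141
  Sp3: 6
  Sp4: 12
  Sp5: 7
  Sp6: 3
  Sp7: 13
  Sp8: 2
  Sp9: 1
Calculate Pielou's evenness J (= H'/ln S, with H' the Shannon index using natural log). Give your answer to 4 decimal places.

0.4547

Total N = 2+141+6+12+7+3+13+2+1 = 187, so the proportions are 0.010695, 0.754011, 0.032086, 0.064171, 0.037433, 0.016043, 0.069519, 0.010695, 0.005348 (working shown to 6 dp, full precision carried).
H' = −Σ pᵢ ln pᵢ = −((-0.048534) + (-0.212894) + (-0.110353) + (-0.176227) + (-0.122975) + (-0.066297) + (-0.185348) + (-0.048534) + (-0.027974)) = 0.999137.
With S = 9 species, ln S = 2.197225, so J = 0.999137/2.197225 = 0.454727, i.e. 0.4547 to 4 decimal places.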